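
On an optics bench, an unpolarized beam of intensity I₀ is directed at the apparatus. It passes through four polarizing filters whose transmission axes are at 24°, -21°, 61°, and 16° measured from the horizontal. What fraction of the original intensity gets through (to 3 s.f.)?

Unpolarized light through the first polarizer → I₁ = ½ I₀, now polarized at 24°.
I₂ = I₁ cos²(-21° − 24°) = 0.5 I₀ · cos²(45°) = 0.25 I₀.
I₃ = I₂ cos²(61° + 21°) = 0.25 I₀ · cos²(82°) = 0.004842 I₀.
I₄ = I₃ cos²(16° − 61°) = 0.004842 I₀ · cos²(45°) = 0.002421 I₀.
Transmitted fraction = 0.002421.

≈ 0.00242 I₀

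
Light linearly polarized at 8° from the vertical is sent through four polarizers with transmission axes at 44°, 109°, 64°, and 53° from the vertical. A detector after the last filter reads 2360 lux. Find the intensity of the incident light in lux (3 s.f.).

By Malus's law, I₁ = I₀ cos²(44° − 8°) = I₀ cos²(36°) = 0.6545 I₀.
I₂ = I₁ cos²(109° − 44°) = 0.6545 I₀ · cos²(65°) = 0.1169 I₀.
I₃ = I₂ cos²(64° − 109°) = 0.1169 I₀ · cos²(45°) = 0.05845 I₀.
I₄ = I₃ cos²(53° − 64°) = 0.05845 I₀ · cos²(11°) = 0.05632 I₀.
So 2360 lux = 0.05632 I₀, giving I₀ = 2360/0.05632 = 4.19e+04 lux.

I₀ ≈ 4.19e4 lux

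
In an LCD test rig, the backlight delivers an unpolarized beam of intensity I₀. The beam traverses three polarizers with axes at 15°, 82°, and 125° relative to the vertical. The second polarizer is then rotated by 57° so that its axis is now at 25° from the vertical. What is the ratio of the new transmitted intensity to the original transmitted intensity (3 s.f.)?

Before rotation:
Unpolarized light through the first polarizer → I₁ = ½ I₀, now polarized at 15°.
I₂ = I₁ cos²(82° − 15°) = 0.5 I₀ · cos²(67°) = 0.07634 I₀.
I₃ = I₂ cos²(125° − 82°) = 0.07634 I₀ · cos²(43°) = 0.04083 I₀.
After rotation:
Unpolarized light through the first polarizer → I₁ = ½ I₀, now polarized at 15°.
I₂ = I₁ cos²(25° − 15°) = 0.5 I₀ · cos²(10°) = 0.4849 I₀.
Angle between axes 2 and 3: 80°. I₃ = 0.4849 I₀ · cos²(80°) = 0.01462 I₀.
Ratio = 0.01462 / 0.04083 = 0.3581.

I_new/I_old ≈ 0.358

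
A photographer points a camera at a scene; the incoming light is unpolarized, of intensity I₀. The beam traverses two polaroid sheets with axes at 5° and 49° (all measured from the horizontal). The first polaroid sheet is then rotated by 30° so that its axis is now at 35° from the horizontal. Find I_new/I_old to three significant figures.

Before rotation:
Unpolarized light through the first polarizer → I₁ = ½ I₀, now polarized at 5°.
I₂ = I₁ cos²(49° − 5°) = 0.5 I₀ · cos²(44°) = 0.2587 I₀.
After rotation:
Unpolarized light through the first polarizer → I₁ = ½ I₀, now polarized at 35°.
I₂ = I₁ cos²(49° − 35°) = 0.5 I₀ · cos²(14°) = 0.4707 I₀.
Ratio = 0.4707 / 0.2587 = 1.819.

I_new/I_old ≈ 1.82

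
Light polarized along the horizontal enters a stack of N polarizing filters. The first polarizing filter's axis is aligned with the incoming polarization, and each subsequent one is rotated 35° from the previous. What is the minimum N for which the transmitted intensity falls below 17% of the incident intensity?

N = 6

First polarizer is aligned with the polarization: full transmission.
Each further stage multiplies by cos²(35°) = 0.671.
After N polarizers: T = 0.671^(N−1). Require T < 0.17 ⇒ N−1 > ln(0.17)/ln(0.671) = 4.44, so N−1 ≥ 5 and N = 6.
Check: N=6 gives T = 0.136 < 0.17; N=5 gives T = 0.2027.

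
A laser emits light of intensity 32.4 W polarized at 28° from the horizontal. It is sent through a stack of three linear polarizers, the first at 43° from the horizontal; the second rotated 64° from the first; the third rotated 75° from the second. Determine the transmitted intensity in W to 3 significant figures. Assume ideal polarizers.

I ≈ 0.389 W

I₁ = 32.4 W · cos²(15°) = 30.23 W.
I₂ = I₁ · cos²(64°) = 30.23 · 0.1922 = 5.809 W.
I₃ = I₂ · cos²(75°) = 5.809 · 0.06699 = 0.3891 W.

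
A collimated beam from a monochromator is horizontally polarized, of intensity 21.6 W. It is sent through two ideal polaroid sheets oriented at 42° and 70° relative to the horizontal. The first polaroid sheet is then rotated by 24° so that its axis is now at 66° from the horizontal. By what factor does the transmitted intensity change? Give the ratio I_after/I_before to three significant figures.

I_new/I_old ≈ 0.382

Before rotation:
By Malus's law, I₁ = I₀ cos²(42° − 0°) = I₀ cos²(42°) = 0.5523 I₀.
I₂ = I₁ cos²(70° − 42°) = 0.5523 I₀ · cos²(28°) = 0.4305 I₀.
After rotation:
I₁ = I₀ cos²(66° − 0°) = I₀ cos²(66°) = 0.1654 I₀.
I₂ = I₁ cos²(70° − 66°) = 0.1654 I₀ · cos²(4°) = 0.1646 I₀.
Ratio = 0.1646 / 0.4305 = 0.3824.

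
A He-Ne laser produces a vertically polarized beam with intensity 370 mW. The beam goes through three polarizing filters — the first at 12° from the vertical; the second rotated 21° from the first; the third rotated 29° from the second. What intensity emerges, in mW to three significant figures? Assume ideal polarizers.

By Malus's law, I₁ = 370 mW · cos²(12°) = 354 mW.
I₂ = I₁ · cos²(21°) = 354 · 0.8716 = 308.5 mW.
I₃ = I₂ · cos²(29°) = 308.5 · 0.765 = 236 mW.

I ≈ 236 mW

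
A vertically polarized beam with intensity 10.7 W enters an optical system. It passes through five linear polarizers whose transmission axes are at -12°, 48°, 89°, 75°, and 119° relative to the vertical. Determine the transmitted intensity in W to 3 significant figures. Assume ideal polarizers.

I ≈ 0.710 W

I₁ = 10.7 W · cos²(12°) = 10.24 W.
I₂ = I₁ · cos²(60°) = 10.24 · 0.25 = 2.559 W.
I₃ = I₂ · cos²(41°) = 2.559 · 0.5696 = 1.458 W.
I₄ = I₃ · cos²(14°) = 1.458 · 0.9415 = 1.372 W.
I₅ = I₄ · cos²(44°) = 1.372 · 0.5174 = 0.7102 W.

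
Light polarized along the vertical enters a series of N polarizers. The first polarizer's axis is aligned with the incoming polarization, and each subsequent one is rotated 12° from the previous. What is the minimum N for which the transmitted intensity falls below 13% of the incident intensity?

First polarizer is aligned with the polarization: full transmission.
Each further stage multiplies by cos²(12°) = 0.9568.
After N polarizers: T = 0.9568^(N−1). Require T < 0.13 ⇒ N−1 > ln(0.13)/ln(0.9568) = 46.17, so N−1 ≥ 47 and N = 48.
Check: N=48 gives T = 0.1253 < 0.13; N=47 gives T = 0.131.

N = 48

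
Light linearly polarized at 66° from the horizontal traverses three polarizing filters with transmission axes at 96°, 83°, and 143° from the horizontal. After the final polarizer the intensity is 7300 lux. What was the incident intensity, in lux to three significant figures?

I₁ = I₀ cos²(96° − 66°) = I₀ cos²(30°) = 0.75 I₀.
I₂ = I₁ cos²(83° − 96°) = 0.75 I₀ · cos²(13°) = 0.712 I₀.
I₃ = I₂ cos²(143° − 83°) = 0.712 I₀ · cos²(60°) = 0.178 I₀.
So 7300 lux = 0.178 I₀, giving I₀ = 7300/0.178 = 4.101e+04 lux.

I₀ ≈ 4.10e4 lux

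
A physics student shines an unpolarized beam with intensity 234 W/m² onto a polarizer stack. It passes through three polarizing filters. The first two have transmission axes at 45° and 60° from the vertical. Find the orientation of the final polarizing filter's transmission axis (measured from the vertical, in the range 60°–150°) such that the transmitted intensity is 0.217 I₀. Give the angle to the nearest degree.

θ ≈ 107°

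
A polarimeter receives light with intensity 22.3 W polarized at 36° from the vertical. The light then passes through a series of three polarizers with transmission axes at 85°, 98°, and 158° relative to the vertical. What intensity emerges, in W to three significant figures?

I₁ = 22.3 W · cos²(49°) = 9.598 W.
I₂ = I₁ · cos²(13°) = 9.598 · 0.9494 = 9.113 W.
I₃ = I₂ · cos²(60°) = 9.113 · 0.25 = 2.278 W.

I ≈ 2.28 W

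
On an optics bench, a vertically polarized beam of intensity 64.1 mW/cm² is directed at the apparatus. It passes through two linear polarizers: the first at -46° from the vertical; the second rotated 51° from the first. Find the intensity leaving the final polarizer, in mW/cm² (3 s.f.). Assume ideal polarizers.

By Malus's law, I₁ = 64.1 mW/cm² · cos²(46°) = 30.93 mW/cm².
I₂ = I₁ · cos²(51°) = 30.93 · 0.396 = 12.25 mW/cm².

I ≈ 12.3 mW/cm²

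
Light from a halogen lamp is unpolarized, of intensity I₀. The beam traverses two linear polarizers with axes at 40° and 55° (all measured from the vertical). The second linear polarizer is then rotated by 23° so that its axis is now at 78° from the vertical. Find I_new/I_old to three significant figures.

Before rotation:
Unpolarized light through the first polarizer → I₁ = ½ I₀, now polarized at 40°.
I₂ = I₁ cos²(55° − 40°) = 0.5 I₀ · cos²(15°) = 0.4665 I₀.
After rotation:
Unpolarized light through the first polarizer → I₁ = ½ I₀, now polarized at 40°.
I₂ = I₁ cos²(78° − 40°) = 0.5 I₀ · cos²(38°) = 0.3105 I₀.
Ratio = 0.3105 / 0.4665 = 0.6655.

I_new/I_old ≈ 0.666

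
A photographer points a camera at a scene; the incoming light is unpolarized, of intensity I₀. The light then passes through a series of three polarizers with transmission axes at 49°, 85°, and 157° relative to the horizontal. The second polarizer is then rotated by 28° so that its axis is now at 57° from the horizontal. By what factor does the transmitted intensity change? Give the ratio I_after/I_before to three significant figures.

Before rotation:
Unpolarized light through the first polarizer → I₁ = ½ I₀, now polarized at 49°.
I₂ = I₁ cos²(85° − 49°) = 0.5 I₀ · cos²(36°) = 0.3273 I₀.
I₃ = I₂ cos²(157° − 85°) = 0.3273 I₀ · cos²(72°) = 0.03125 I₀.
After rotation:
Unpolarized light through the first polarizer → I₁ = ½ I₀, now polarized at 49°.
I₂ = I₁ cos²(57° − 49°) = 0.5 I₀ · cos²(8°) = 0.4903 I₀.
Angle between axes 2 and 3: 80°. I₃ = 0.4903 I₀ · cos²(80°) = 0.01478 I₀.
Ratio = 0.01478 / 0.03125 = 0.4731.

I_new/I_old ≈ 0.473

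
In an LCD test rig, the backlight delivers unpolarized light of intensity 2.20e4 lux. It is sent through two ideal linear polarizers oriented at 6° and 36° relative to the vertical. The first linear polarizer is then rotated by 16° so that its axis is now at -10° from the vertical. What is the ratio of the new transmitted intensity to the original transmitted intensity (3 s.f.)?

I_new/I_old ≈ 0.643

Before rotation:
Unpolarized light through the first polarizer → I₁ = ½ I₀, now polarized at 6°.
I₂ = I₁ cos²(36° − 6°) = 0.5 I₀ · cos²(30°) = 0.375 I₀.
After rotation:
Unpolarized light through the first polarizer → I₁ = ½ I₀, now polarized at -10°.
I₂ = I₁ cos²(36° + 10°) = 0.5 I₀ · cos²(46°) = 0.2413 I₀.
Ratio = 0.2413 / 0.375 = 0.6434.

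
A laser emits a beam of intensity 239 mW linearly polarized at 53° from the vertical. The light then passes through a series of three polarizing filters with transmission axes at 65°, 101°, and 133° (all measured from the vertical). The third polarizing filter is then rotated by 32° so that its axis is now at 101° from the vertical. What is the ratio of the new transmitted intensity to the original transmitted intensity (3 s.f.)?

Before rotation:
By Malus's law, I₁ = I₀ cos²(65° − 53°) = I₀ cos²(12°) = 0.9568 I₀.
I₂ = I₁ cos²(101° − 65°) = 0.9568 I₀ · cos²(36°) = 0.6262 I₀.
I₃ = I₂ cos²(133° − 101°) = 0.6262 I₀ · cos²(32°) = 0.4504 I₀.
After rotation:
I₁ = I₀ cos²(65° − 53°) = I₀ cos²(12°) = 0.9568 I₀.
I₂ = I₁ cos²(101° − 65°) = 0.9568 I₀ · cos²(36°) = 0.6262 I₀.
I₃ = I₂ cos²(101° − 101°) = 0.6262 I₀ · cos²(0°) = 0.6262 I₀.
Ratio = 0.6262 / 0.4504 = 1.39.

I_new/I_old ≈ 1.39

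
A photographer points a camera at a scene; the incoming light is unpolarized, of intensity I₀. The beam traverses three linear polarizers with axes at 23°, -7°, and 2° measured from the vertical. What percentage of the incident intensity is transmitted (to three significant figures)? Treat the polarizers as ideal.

Unpolarized light through the first polarizer → I₁ = ½ I₀, now polarized at 23°.
I₂ = I₁ cos²(-7° − 23°) = 0.5 I₀ · cos²(30°) = 0.375 I₀.
I₃ = I₂ cos²(2° + 7°) = 0.375 I₀ · cos²(9°) = 0.3658 I₀.
That is 36.58% of the incident intensity.

≈ 36.6%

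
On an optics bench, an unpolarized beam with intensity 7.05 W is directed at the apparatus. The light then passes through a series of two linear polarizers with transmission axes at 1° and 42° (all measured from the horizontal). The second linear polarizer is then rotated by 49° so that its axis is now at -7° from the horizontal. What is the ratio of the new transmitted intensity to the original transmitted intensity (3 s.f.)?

I_new/I_old ≈ 1.72

Before rotation:
Unpolarized light through the first polarizer → I₁ = ½ I₀, now polarized at 1°.
I₂ = I₁ cos²(42° − 1°) = 0.5 I₀ · cos²(41°) = 0.2848 I₀.
After rotation:
Unpolarized light through the first polarizer → I₁ = ½ I₀, now polarized at 1°.
I₂ = I₁ cos²(-7° − 1°) = 0.5 I₀ · cos²(8°) = 0.4903 I₀.
Ratio = 0.4903 / 0.2848 = 1.722.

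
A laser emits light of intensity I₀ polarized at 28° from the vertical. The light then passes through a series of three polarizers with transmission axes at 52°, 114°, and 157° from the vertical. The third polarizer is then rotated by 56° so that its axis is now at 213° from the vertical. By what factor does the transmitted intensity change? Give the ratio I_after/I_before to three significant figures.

Before rotation:
By Malus's law, I₁ = I₀ cos²(52° − 28°) = I₀ cos²(24°) = 0.8346 I₀.
I₂ = I₁ cos²(114° − 52°) = 0.8346 I₀ · cos²(62°) = 0.1839 I₀.
I₃ = I₂ cos²(157° − 114°) = 0.1839 I₀ · cos²(43°) = 0.09839 I₀.
After rotation:
I₁ = I₀ cos²(52° − 28°) = I₀ cos²(24°) = 0.8346 I₀.
I₂ = I₁ cos²(114° − 52°) = 0.8346 I₀ · cos²(62°) = 0.1839 I₀.
Angle between axes 2 and 3: 81°. I₃ = 0.1839 I₀ · cos²(81°) = 0.004501 I₀.
Ratio = 0.004501 / 0.09839 = 0.04575.

I_new/I_old ≈ 0.0458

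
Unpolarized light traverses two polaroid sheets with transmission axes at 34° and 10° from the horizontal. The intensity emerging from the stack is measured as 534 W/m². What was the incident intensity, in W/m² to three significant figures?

I₀ ≈ 1280 W/m²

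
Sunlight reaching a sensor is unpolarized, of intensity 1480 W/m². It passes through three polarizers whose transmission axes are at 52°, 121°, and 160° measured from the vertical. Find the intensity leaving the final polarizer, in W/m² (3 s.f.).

I ≈ 57.4 W/m²

Unpolarized light through the first polarizer → I₁ = 1480 W/m²/2 = 740 W/m², polarized at 52°.
I₂ = I₁ · cos²(69°) = 740 · 0.1284 = 95.04 W/m².
I₃ = I₂ · cos²(39°) = 95.04 · 0.604 = 57.4 W/m².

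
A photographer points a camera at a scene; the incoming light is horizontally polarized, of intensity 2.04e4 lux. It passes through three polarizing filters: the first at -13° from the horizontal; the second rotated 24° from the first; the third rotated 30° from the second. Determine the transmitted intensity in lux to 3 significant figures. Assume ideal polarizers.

I ≈ 1.21e4 lux

I₁ = 2.04e4 lux · cos²(13°) = 1.937e+04 lux.
I₂ = I₁ · cos²(24°) = 1.937e+04 · 0.8346 = 1.616e+04 lux.
I₃ = I₂ · cos²(30°) = 1.616e+04 · 0.75 = 1.212e+04 lux.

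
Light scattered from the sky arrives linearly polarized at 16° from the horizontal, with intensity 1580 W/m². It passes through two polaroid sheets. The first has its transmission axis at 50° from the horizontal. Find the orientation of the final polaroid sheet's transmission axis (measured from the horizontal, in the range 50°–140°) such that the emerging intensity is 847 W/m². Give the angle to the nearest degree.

θ ≈ 78°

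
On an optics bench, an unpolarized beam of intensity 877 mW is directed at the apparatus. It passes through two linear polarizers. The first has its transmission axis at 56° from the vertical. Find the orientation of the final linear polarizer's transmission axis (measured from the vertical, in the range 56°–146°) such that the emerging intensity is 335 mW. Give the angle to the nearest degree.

Unpolarized light through the first polarizer → I₁ = ½ I₀, now polarized at 56°.
Target fraction: 335 / 877 mW = 0.382 of I₀.
Need I₂/I₀ = 0.382, so cos²(θ − 56°) = 0.382 / 0.5 = 0.764.
θ − 56° = arccos(√0.764) = 29.1°, giving θ ≈ 56 + 29.1 = 85.1°.

θ ≈ 85°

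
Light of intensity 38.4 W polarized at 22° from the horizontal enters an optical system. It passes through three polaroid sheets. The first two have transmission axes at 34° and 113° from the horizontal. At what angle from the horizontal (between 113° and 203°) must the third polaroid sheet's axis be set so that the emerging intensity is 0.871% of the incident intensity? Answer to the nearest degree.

By Malus's law, I₁ = I₀ cos²(34° − 22°) = I₀ cos²(12°) = 0.9568 I₀.
I₂ = I₁ cos²(113° − 34°) = 0.9568 I₀ · cos²(79°) = 0.03483 I₀.
Need I₃/I₀ = 0.00871, so cos²(θ − 113°) = 0.00871 / 0.03483 = 0.25.
θ − 113° = arccos(√0.25) = 60.0°, giving θ ≈ 113 + 60.0 = 173.0°.

θ ≈ 173°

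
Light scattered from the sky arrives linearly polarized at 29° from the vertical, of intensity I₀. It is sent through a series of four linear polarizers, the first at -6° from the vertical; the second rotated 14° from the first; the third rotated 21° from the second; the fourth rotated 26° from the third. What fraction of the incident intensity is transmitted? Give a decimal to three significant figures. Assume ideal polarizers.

≈ 0.445 I₀

By Malus's law, I₁ = I₀ cos²(-6° − 29°) = I₀ cos²(35°) = 0.671 I₀.
I₂ = I₁ cos²(14°) = 0.671 · 0.9415 I₀ = 0.6317 I₀.
I₃ = I₂ cos²(21°) = 0.6317 · 0.8716 I₀ = 0.5506 I₀.
I₄ = I₃ cos²(26°) = 0.5506 · 0.8078 I₀ = 0.4448 I₀.
Transmitted fraction = 0.4448.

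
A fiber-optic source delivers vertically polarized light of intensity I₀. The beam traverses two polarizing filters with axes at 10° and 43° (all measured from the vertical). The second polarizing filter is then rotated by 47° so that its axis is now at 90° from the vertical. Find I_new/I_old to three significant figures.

I_new/I_old ≈ 0.0429

Before rotation:
By Malus's law, I₁ = I₀ cos²(10° − 0°) = I₀ cos²(10°) = 0.9698 I₀.
I₂ = I₁ cos²(43° − 10°) = 0.9698 I₀ · cos²(33°) = 0.6822 I₀.
After rotation:
I₁ = I₀ cos²(10° − 0°) = I₀ cos²(10°) = 0.9698 I₀.
I₂ = I₁ cos²(90° − 10°) = 0.9698 I₀ · cos²(80°) = 0.02924 I₀.
Ratio = 0.02924 / 0.6822 = 0.04287.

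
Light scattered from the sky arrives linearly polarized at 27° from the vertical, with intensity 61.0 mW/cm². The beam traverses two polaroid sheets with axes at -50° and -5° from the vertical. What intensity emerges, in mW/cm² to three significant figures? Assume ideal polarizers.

I ≈ 1.54 mW/cm²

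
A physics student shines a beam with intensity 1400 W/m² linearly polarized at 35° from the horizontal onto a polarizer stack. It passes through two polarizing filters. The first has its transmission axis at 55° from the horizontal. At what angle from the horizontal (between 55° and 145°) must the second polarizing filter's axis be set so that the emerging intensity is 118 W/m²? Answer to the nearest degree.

θ ≈ 127°

By Malus's law, I₁ = I₀ cos²(55° − 35°) = I₀ cos²(20°) = 0.883 I₀.
Target fraction: 118 / 1400 W/m² = 0.08429 of I₀.
Need I₂/I₀ = 0.08429, so cos²(θ − 55°) = 0.08429 / 0.883 = 0.09545.
θ − 55° = arccos(√0.09545) = 72.0°, giving θ ≈ 55 + 72.0 = 127.0°.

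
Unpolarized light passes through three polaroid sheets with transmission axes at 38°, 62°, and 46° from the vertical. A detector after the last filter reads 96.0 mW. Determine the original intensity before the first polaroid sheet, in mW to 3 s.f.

Unpolarized light through the first polarizer → I₁ = ½ I₀, now polarized at 38°.
I₂ = I₁ cos²(62° − 38°) = 0.5 I₀ · cos²(24°) = 0.4173 I₀.
I₃ = I₂ cos²(46° − 62°) = 0.4173 I₀ · cos²(16°) = 0.3856 I₀.
So 96.0 mW = 0.3856 I₀, giving I₀ = 96.0/0.3856 = 249 mW.

I₀ ≈ 249 mW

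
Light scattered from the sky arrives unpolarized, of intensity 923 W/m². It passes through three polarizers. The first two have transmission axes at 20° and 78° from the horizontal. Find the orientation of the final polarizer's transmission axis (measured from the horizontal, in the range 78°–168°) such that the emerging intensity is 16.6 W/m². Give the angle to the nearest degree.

θ ≈ 147°

Unpolarized light through the first polarizer → I₁ = ½ I₀, now polarized at 20°.
I₂ = I₁ cos²(78° − 20°) = 0.5 I₀ · cos²(58°) = 0.1404 I₀.
Target fraction: 16.6 / 923 W/m² = 0.01798 of I₀.
Need I₃/I₀ = 0.01798, so cos²(θ − 78°) = 0.01798 / 0.1404 = 0.1281.
θ − 78° = arccos(√0.1281) = 69.0°, giving θ ≈ 78 + 69.0 = 147.0°.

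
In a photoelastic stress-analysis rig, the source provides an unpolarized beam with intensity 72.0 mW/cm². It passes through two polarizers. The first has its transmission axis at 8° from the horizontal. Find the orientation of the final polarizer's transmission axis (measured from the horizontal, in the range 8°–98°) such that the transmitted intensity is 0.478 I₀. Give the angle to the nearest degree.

θ ≈ 20°

Unpolarized light through the first polarizer → I₁ = ½ I₀, now polarized at 8°.
Need I₂/I₀ = 0.478, so cos²(θ − 8°) = 0.478 / 0.5 = 0.956.
θ − 8° = arccos(√0.956) = 12.1°, giving θ ≈ 8 + 12.1 = 20.1°.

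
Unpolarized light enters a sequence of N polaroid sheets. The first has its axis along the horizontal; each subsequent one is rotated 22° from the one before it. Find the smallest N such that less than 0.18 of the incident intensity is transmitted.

First polarizer halves the unpolarized light: factor 1/2.
Each further stage multiplies by cos²(22°) = 0.8597.
After N polarizers: T = 0.5·0.8597^(N−1). Require T < 0.18 ⇒ N−1 > ln(0.18/0.5)/ln(0.8597) = 6.76, so N−1 ≥ 7 and N = 8.
Check: N=8 gives T = 0.1735 < 0.18; N=7 gives T = 0.2018.

N = 8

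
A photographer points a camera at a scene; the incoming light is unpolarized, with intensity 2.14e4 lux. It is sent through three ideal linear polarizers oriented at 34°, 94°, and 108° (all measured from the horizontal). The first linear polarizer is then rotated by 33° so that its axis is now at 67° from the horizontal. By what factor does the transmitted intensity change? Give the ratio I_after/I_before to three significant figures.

I_new/I_old ≈ 3.18

Before rotation:
Unpolarized light through the first polarizer → I₁ = ½ I₀, now polarized at 34°.
I₂ = I₁ cos²(94° − 34°) = 0.5 I₀ · cos²(60°) = 0.125 I₀.
I₃ = I₂ cos²(108° − 94°) = 0.125 I₀ · cos²(14°) = 0.1177 I₀.
After rotation:
Unpolarized light through the first polarizer → I₁ = ½ I₀, now polarized at 67°.
I₂ = I₁ cos²(94° − 67°) = 0.5 I₀ · cos²(27°) = 0.3969 I₀.
I₃ = I₂ cos²(108° − 94°) = 0.3969 I₀ · cos²(14°) = 0.3737 I₀.
Ratio = 0.3737 / 0.1177 = 3.176.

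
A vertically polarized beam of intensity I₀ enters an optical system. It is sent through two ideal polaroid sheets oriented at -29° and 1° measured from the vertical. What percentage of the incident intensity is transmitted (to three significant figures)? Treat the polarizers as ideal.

≈ 57.4%

I₁ = I₀ cos²(-29° − 0°) = I₀ cos²(29°) = 0.765 I₀.
I₂ = I₁ cos²(1° + 29°) = 0.765 I₀ · cos²(30°) = 0.5737 I₀.
That is 57.37% of the incident intensity.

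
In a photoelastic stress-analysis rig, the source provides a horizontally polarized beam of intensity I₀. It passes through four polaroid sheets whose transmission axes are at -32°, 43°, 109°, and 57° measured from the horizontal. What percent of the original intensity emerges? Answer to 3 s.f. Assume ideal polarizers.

≈ 0.302%

I₁ = I₀ cos²(-32° − 0°) = I₀ cos²(32°) = 0.7192 I₀.
I₂ = I₁ cos²(43° + 32°) = 0.7192 I₀ · cos²(75°) = 0.04818 I₀.
I₃ = I₂ cos²(109° − 43°) = 0.04818 I₀ · cos²(66°) = 0.00797 I₀.
I₄ = I₃ cos²(57° − 109°) = 0.00797 I₀ · cos²(52°) = 0.003021 I₀.
That is 0.3021% of the incident intensity.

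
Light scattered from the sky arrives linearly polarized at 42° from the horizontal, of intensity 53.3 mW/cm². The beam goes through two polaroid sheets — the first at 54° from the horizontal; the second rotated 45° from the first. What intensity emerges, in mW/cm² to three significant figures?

By Malus's law, I₁ = 53.3 mW/cm² · cos²(12°) = 51 mW/cm².
I₂ = I₁ · cos²(45°) = 51 · 0.5 = 25.5 mW/cm².

I ≈ 25.5 mW/cm²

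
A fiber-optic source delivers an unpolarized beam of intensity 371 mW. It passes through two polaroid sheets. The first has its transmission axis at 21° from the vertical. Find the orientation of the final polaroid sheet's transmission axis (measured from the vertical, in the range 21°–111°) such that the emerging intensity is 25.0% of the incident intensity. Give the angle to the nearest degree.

θ ≈ 66°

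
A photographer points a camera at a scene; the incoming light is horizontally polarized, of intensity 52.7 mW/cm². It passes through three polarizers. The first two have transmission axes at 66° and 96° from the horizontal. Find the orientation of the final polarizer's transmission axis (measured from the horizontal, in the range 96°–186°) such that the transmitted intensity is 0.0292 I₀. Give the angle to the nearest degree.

θ ≈ 157°

I₁ = I₀ cos²(66° − 0°) = I₀ cos²(66°) = 0.1654 I₀.
I₂ = I₁ cos²(96° − 66°) = 0.1654 I₀ · cos²(30°) = 0.1241 I₀.
Need I₃/I₀ = 0.0292, so cos²(θ − 96°) = 0.0292 / 0.1241 = 0.2353.
θ − 96° = arccos(√0.2353) = 61.0°, giving θ ≈ 96 + 61.0 = 157.0°.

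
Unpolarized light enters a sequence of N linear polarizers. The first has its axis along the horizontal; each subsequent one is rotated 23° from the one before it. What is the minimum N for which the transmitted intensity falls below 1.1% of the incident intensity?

N = 25

First polarizer halves the unpolarized light: factor 1/2.
Each further stage multiplies by cos²(23°) = 0.8473.
After N polarizers: T = 0.5·0.8473^(N−1). Require T < 0.011 ⇒ N−1 > ln(0.011/0.5)/ln(0.8473) = 23.04, so N−1 ≥ 24 and N = 25.
Check: N=25 gives T = 0.00938 < 0.011; N=24 gives T = 0.01107.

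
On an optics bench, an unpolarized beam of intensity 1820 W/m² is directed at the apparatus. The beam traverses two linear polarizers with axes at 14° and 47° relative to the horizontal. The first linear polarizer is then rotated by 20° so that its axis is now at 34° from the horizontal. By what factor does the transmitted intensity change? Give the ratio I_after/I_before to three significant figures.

I_new/I_old ≈ 1.35

Before rotation:
Unpolarized light through the first polarizer → I₁ = ½ I₀, now polarized at 14°.
I₂ = I₁ cos²(47° − 14°) = 0.5 I₀ · cos²(33°) = 0.3517 I₀.
After rotation:
Unpolarized light through the first polarizer → I₁ = ½ I₀, now polarized at 34°.
I₂ = I₁ cos²(47° − 34°) = 0.5 I₀ · cos²(13°) = 0.4747 I₀.
Ratio = 0.4747 / 0.3517 = 1.35.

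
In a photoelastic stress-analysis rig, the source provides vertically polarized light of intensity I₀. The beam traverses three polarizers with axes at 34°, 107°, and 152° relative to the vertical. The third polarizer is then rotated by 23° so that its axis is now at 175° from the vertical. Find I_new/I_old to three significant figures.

Before rotation:
I₁ = I₀ cos²(34° − 0°) = I₀ cos²(34°) = 0.6873 I₀.
I₂ = I₁ cos²(107° − 34°) = 0.6873 I₀ · cos²(73°) = 0.05875 I₀.
I₃ = I₂ cos²(152° − 107°) = 0.05875 I₀ · cos²(45°) = 0.02938 I₀.
After rotation:
I₁ = I₀ cos²(34° − 0°) = I₀ cos²(34°) = 0.6873 I₀.
I₂ = I₁ cos²(107° − 34°) = 0.6873 I₀ · cos²(73°) = 0.05875 I₀.
I₃ = I₂ cos²(175° − 107°) = 0.05875 I₀ · cos²(68°) = 0.008245 I₀.
Ratio = 0.008245 / 0.02938 = 0.2807.

I_new/I_old ≈ 0.281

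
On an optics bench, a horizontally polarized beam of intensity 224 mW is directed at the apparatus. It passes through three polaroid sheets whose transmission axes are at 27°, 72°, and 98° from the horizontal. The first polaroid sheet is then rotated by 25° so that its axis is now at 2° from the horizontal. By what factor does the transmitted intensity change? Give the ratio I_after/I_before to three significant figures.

I_new/I_old ≈ 0.294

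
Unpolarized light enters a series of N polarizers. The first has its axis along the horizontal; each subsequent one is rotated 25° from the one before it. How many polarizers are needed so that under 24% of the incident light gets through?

First polarizer halves the unpolarized light: factor 1/2.
Each further stage multiplies by cos²(25°) = 0.8214.
After N polarizers: T = 0.5·0.8214^(N−1). Require T < 0.24 ⇒ N−1 > ln(0.24/0.5)/ln(0.8214) = 3.73, so N−1 ≥ 4 and N = 5.
Check: N=5 gives T = 0.2276 < 0.24; N=4 gives T = 0.2771.

N = 5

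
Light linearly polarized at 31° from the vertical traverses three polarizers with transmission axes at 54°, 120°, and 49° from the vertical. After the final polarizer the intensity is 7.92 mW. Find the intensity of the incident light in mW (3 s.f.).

By Malus's law, I₁ = I₀ cos²(54° − 31°) = I₀ cos²(23°) = 0.8473 I₀.
I₂ = I₁ cos²(120° − 54°) = 0.8473 I₀ · cos²(66°) = 0.1402 I₀.
I₃ = I₂ cos²(49° − 120°) = 0.1402 I₀ · cos²(71°) = 0.01486 I₀.
So 7.92 mW = 0.01486 I₀, giving I₀ = 7.92/0.01486 = 533 mW.

I₀ ≈ 533 mW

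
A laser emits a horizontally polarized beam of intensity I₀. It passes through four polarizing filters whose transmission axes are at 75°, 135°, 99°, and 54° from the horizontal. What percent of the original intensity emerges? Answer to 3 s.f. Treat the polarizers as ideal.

I₁ = I₀ cos²(75° − 0°) = I₀ cos²(75°) = 0.06699 I₀.
I₂ = I₁ cos²(135° − 75°) = 0.06699 I₀ · cos²(60°) = 0.01675 I₀.
I₃ = I₂ cos²(99° − 135°) = 0.01675 I₀ · cos²(36°) = 0.01096 I₀.
I₄ = I₃ cos²(54° − 99°) = 0.01096 I₀ · cos²(45°) = 0.00548 I₀.
That is 0.548% of the incident intensity.

≈ 0.548%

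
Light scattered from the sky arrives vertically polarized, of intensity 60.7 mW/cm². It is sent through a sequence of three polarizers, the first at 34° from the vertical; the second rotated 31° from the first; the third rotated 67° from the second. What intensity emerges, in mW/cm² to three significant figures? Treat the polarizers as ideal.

By Malus's law, I₁ = 60.7 mW/cm² · cos²(34°) = 41.72 mW/cm².
I₂ = I₁ · cos²(31°) = 41.72 · 0.7347 = 30.65 mW/cm².
I₃ = I₂ · cos²(67°) = 30.65 · 0.1527 = 4.68 mW/cm².

I ≈ 4.68 mW/cm²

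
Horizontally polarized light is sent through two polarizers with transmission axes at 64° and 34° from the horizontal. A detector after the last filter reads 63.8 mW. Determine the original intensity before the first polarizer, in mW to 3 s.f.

I₁ = I₀ cos²(64° − 0°) = I₀ cos²(64°) = 0.1922 I₀.
I₂ = I₁ cos²(34° − 64°) = 0.1922 I₀ · cos²(30°) = 0.1441 I₀.
So 63.8 mW = 0.1441 I₀, giving I₀ = 63.8/0.1441 = 442.7 mW.

I₀ ≈ 443 mW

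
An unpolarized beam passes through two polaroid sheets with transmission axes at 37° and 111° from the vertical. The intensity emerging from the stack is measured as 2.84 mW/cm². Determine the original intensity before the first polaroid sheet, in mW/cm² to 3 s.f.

Unpolarized light through the first polarizer → I₁ = ½ I₀, now polarized at 37°.
I₂ = I₁ cos²(111° − 37°) = 0.5 I₀ · cos²(74°) = 0.03799 I₀.
So 2.84 mW/cm² = 0.03799 I₀, giving I₀ = 2.84/0.03799 = 74.76 mW/cm².

I₀ ≈ 74.8 mW/cm²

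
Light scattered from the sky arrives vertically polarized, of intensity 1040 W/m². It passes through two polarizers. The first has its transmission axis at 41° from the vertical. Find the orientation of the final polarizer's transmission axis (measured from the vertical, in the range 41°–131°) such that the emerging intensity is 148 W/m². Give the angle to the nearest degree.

By Malus's law, I₁ = I₀ cos²(41° − 0°) = I₀ cos²(41°) = 0.5696 I₀.
Target fraction: 148 / 1040 W/m² = 0.1423 of I₀.
Need I₂/I₀ = 0.1423, so cos²(θ − 41°) = 0.1423 / 0.5696 = 0.2498.
θ − 41° = arccos(√0.2498) = 60.0°, giving θ ≈ 41 + 60.0 = 101.0°.

θ ≈ 101°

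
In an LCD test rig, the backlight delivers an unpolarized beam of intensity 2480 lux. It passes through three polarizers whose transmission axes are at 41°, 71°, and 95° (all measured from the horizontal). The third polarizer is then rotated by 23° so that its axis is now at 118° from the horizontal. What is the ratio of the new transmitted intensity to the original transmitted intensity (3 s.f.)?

Before rotation:
Unpolarized light through the first polarizer → I₁ = ½ I₀, now polarized at 41°.
I₂ = I₁ cos²(71° − 41°) = 0.5 I₀ · cos²(30°) = 0.375 I₀.
I₃ = I₂ cos²(95° − 71°) = 0.375 I₀ · cos²(24°) = 0.313 I₀.
After rotation:
Unpolarized light through the first polarizer → I₁ = ½ I₀, now polarized at 41°.
I₂ = I₁ cos²(71° − 41°) = 0.5 I₀ · cos²(30°) = 0.375 I₀.
I₃ = I₂ cos²(118° − 71°) = 0.375 I₀ · cos²(47°) = 0.1744 I₀.
Ratio = 0.1744 / 0.313 = 0.5573.

I_new/I_old ≈ 0.557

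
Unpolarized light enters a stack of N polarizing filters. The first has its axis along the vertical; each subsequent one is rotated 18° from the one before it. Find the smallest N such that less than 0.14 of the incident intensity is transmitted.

N = 14

First polarizer halves the unpolarized light: factor 1/2.
Each further stage multiplies by cos²(18°) = 0.9045.
After N polarizers: T = 0.5·0.9045^(N−1). Require T < 0.14 ⇒ N−1 > ln(0.14/0.5)/ln(0.9045) = 12.68, so N−1 ≥ 13 and N = 14.
Check: N=14 gives T = 0.1356 < 0.14; N=13 gives T = 0.1499.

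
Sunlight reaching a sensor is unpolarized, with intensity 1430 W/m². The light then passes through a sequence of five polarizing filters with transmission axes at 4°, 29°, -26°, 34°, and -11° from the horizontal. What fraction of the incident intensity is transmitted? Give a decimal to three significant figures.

Unpolarized light through the first polarizer → I₁ = 1430 W/m²/2 = 715 W/m², polarized at 4°.
I₂ = I₁ · cos²(25°) = 715 · 0.8214 = 587.3 W/m².
I₃ = I₂ · cos²(55°) = 587.3 · 0.329 = 193.2 W/m².
I₄ = I₃ · cos²(60°) = 193.2 · 0.25 = 48.3 W/m².
I₅ = I₄ · cos²(45°) = 48.3 · 0.5 = 24.15 W/m².
Transmitted fraction = 0.01689.

I/I₀ ≈ 0.0169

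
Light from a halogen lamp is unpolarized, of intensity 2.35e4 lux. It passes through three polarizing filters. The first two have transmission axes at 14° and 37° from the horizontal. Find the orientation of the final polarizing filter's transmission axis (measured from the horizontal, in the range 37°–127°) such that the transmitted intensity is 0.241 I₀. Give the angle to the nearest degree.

θ ≈ 78°

Unpolarized light through the first polarizer → I₁ = ½ I₀, now polarized at 14°.
I₂ = I₁ cos²(37° − 14°) = 0.5 I₀ · cos²(23°) = 0.4237 I₀.
Need I₃/I₀ = 0.241, so cos²(θ − 37°) = 0.241 / 0.4237 = 0.5688.
θ − 37° = arccos(√0.5688) = 41.0°, giving θ ≈ 37 + 41.0 = 78.0°.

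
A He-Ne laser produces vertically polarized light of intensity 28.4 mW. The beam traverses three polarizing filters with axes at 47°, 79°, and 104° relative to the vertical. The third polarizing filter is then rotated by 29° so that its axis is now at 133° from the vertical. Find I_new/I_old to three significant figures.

I_new/I_old ≈ 0.421

Before rotation:
I₁ = I₀ cos²(47° − 0°) = I₀ cos²(47°) = 0.4651 I₀.
I₂ = I₁ cos²(79° − 47°) = 0.4651 I₀ · cos²(32°) = 0.3345 I₀.
I₃ = I₂ cos²(104° − 79°) = 0.3345 I₀ · cos²(25°) = 0.2748 I₀.
After rotation:
I₁ = I₀ cos²(47° − 0°) = I₀ cos²(47°) = 0.4651 I₀.
I₂ = I₁ cos²(79° − 47°) = 0.4651 I₀ · cos²(32°) = 0.3345 I₀.
I₃ = I₂ cos²(133° − 79°) = 0.3345 I₀ · cos²(54°) = 0.1156 I₀.
Ratio = 0.1156 / 0.2748 = 0.4206.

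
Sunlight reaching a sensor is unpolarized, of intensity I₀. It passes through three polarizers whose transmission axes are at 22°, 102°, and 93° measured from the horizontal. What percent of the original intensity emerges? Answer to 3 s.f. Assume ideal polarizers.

≈ 1.47%

Unpolarized light through the first polarizer → I₁ = ½ I₀, now polarized at 22°.
I₂ = I₁ cos²(102° − 22°) = 0.5 I₀ · cos²(80°) = 0.01508 I₀.
I₃ = I₂ cos²(93° − 102°) = 0.01508 I₀ · cos²(9°) = 0.01471 I₀.
That is 1.471% of the incident intensity.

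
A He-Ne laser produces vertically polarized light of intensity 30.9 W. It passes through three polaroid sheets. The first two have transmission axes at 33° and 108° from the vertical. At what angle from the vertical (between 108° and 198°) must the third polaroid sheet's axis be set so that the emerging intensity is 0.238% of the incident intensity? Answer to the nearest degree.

I₁ = I₀ cos²(33° − 0°) = I₀ cos²(33°) = 0.7034 I₀.
I₂ = I₁ cos²(108° − 33°) = 0.7034 I₀ · cos²(75°) = 0.04712 I₀.
Need I₃/I₀ = 0.00238, so cos²(θ − 108°) = 0.00238 / 0.04712 = 0.05051.
θ − 108° = arccos(√0.05051) = 77.0°, giving θ ≈ 108 + 77.0 = 185.0°.

θ ≈ 185°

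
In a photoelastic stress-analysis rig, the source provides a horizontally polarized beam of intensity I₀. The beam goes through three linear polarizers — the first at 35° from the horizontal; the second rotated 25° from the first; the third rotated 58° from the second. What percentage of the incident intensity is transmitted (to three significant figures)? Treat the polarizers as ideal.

≈ 15.5%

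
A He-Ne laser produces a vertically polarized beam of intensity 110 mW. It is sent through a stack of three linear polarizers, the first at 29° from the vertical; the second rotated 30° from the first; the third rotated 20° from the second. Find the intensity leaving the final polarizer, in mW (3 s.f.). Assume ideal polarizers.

I ≈ 55.7 mW

I₁ = 110 mW · cos²(29°) = 84.15 mW.
I₂ = I₁ · cos²(30°) = 84.15 · 0.75 = 63.11 mW.
I₃ = I₂ · cos²(20°) = 63.11 · 0.883 = 55.73 mW.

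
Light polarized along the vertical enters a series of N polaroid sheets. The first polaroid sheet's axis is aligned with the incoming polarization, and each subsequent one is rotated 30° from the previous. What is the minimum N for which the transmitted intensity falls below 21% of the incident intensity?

First polarizer is aligned with the polarization: full transmission.
Each further stage multiplies by cos²(30°) = 0.75.
After N polarizers: T = 0.75^(N−1). Require T < 0.21 ⇒ N−1 > ln(0.21)/ln(0.75) = 5.42, so N−1 ≥ 6 and N = 7.
Check: N=7 gives T = 0.178 < 0.21; N=6 gives T = 0.2373.

N = 7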